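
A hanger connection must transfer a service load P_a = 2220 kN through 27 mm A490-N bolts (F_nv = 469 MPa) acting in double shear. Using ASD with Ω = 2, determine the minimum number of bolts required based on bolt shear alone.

A_b = π·27²/4 = 572.6 mm².
Per-bolt allowable strength R_n/Ω = 469 × 572.6 × 2 / 1000 / 2 = 268.5 kN.
n ≥ 2220 / 268.5 = 8.267 → use 9 bolts.

9 bolts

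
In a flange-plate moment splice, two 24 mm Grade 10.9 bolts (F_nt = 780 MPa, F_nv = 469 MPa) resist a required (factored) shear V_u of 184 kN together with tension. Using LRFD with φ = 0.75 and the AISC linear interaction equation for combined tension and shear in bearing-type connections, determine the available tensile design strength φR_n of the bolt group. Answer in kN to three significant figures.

A_b = π·24²/4 = 452.4 mm²; f_rv = 184 × 1000 / (2 × 452.4) = 203.4 MPa.
F'_nt = 1.3 F_nt − (F_nt / φF_nv) f_rv = 1.3·780 − (780/(0.75·469))·203.4 = 563 MPa, capped at F_nt → F'_nt = 563 MPa.
R_n = F'_nt · A_b · n = 563 × 452.4 × 2 / 1000 = 509.4 kN.
Design strength φR_n = 0.75 × 509.4 = 382 kN.

382 kN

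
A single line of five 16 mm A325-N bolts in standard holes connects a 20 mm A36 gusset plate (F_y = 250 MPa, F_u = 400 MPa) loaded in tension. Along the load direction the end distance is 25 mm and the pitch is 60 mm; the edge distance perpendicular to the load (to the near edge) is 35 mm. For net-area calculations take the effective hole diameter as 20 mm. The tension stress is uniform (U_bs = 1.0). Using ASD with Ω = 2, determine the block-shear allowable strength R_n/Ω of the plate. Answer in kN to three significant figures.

Shear plane L_v = 25 + 4·60 = 265 mm; A_gv = 265 × 20 = 5300 mm².
A_nv = (265 − 4.5·20) × 20 = 3500 mm².
A_nt = (35 − 0.5·20) × 20 = 500 mm².
0.6 F_u A_nv = 840 kN; 0.6 F_y A_gv = 795 kN → shear yielding governs the shear term.
R_n = 795 + 1.0 × 400 × 500 / 1000 = 995 kN.
Allowable strength R_n/Ω = 995 / 2 = 498 kN.

498 kN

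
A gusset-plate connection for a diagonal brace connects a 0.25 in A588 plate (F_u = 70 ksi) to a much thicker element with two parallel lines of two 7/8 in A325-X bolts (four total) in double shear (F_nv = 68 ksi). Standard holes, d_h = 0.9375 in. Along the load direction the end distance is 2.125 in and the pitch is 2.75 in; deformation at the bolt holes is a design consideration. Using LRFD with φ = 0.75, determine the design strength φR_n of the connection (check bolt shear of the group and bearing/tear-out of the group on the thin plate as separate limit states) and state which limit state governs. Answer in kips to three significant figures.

Bolt shear: A_b = π·0.875²/4 = 0.6013 in²; R_n = 68 × 0.6013 × 4 × 2 = 327.1 kips → 0.75 × 327.1 = 245 kips.
Bearing (1.2 l_c t F_u ≤ 2.4 d t F_u): upper limit = 2.4·0.875·0.25·70 = 36.75 kips.
  Edge l_c = 2.125 − 0.9375/2 = 1.656 → r_n = 34.78 kips; interior l_c = 2.75 − 0.9375 = 1.812 → r_n = 36.75 kips.
  R_n,bearing = 2·34.78 + 2·36.75 = 143.1 kips → 0.75 × 143.1 = 107 kips.
Bearing governs: 107 kips.

107 kips (bearing governs)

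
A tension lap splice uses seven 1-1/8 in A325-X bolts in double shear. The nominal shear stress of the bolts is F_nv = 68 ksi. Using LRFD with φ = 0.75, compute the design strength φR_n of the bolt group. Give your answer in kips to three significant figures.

A_b = π × 1.125² / 4 = 0.994 in².
R_n = F_nv · A_b · n · n_s = 68 × 0.994 × 7 × 2 = 946.3 kips.
Design strength φR_n = 0.75 × 946.3 = 710 kips.

710 kips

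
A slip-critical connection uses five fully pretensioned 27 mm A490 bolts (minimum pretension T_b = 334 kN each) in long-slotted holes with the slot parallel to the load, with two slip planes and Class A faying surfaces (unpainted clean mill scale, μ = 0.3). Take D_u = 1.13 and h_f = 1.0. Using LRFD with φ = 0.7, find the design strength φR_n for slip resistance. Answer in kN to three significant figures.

793 kN

R_n = μ · D_u · h_f · T_b · n_s · n_b = 0.3 × 1.13 × 1.0 × 334 × 2 × 5 = 1132 kN.
Design strength φR_n = 0.7 × 1132 = 793 kN.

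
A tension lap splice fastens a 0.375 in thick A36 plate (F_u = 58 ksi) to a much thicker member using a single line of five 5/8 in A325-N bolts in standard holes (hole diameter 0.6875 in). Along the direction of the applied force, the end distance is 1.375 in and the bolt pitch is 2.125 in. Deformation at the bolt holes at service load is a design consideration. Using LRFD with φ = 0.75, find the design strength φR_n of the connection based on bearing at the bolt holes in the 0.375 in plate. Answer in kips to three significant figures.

Per bolt r_n = 1.2 l_c t F_u ≤ 2.4 d t F_u; upper limit = 2.4 × 0.625 × 0.375 × 58 = 32.62 kips.
Edge bolt: l_c = 1.375 − 0.6875/2 = 1.031 in → 1.2 × 1.031 × 0.375 × 58 = 26.92 → r_n = 26.92 kips.
Interior bolts: l_c = 2.125 − 0.6875 = 1.438 in → 1.2 × 1.438 × 0.375 × 58 = 37.52 → r_n = 32.62 kips.
R_n = 1 × 26.92 + 4 × 32.62 = 157.4 kips.
Design strength φR_n = 0.75 × 157.4 = 118 kips.

118 kips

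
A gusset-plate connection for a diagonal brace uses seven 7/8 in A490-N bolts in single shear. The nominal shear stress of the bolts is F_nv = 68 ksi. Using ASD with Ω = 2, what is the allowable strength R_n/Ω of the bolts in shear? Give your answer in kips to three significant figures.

A_b = π × 0.875² / 4 = 0.6013 in².
R_n = F_nv · A_b · n · n_s = 68 × 0.6013 × 7 × 1 = 286.2 kips.
Allowable strength R_n/Ω = 286.2 / 2 = 143 kips.

143 kips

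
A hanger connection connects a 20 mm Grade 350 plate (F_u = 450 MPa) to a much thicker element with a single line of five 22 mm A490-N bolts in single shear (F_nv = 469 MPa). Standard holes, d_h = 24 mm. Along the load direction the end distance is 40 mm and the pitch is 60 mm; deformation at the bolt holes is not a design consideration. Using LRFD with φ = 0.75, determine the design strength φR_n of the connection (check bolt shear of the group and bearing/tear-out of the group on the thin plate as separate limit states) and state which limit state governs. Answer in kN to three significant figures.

Bolt shear: A_b = π·22²/4 = 380.1 mm²; R_n = 469 × 380.1 × 5 × 1 / 1000 = 891.4 kN → 0.75 × 891.4 = 669 kN.
Bearing (1.5 l_c t F_u ≤ 3.0 d t F_u): upper limit = 3.0·22·20·450 / 1000 = 594 kN.
  Edge l_c = 40 − 24/2 = 28 → r_n = 378 kN; interior l_c = 60 − 24 = 36 → r_n = 486 kN.
  R_n,bearing = 1·378 + 4·486 = 2322 kN → 0.75 × 2322 = 1740 kN.
Bolt shear governs: 669 kN.

669 kN (bolt shear governs)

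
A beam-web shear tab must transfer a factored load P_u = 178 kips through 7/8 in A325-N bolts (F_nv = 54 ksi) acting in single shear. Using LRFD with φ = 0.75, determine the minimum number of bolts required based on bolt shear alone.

A_b = π·0.875²/4 = 0.6013 in².
Per-bolt design strength φR_n = 0.75 × 54 × 0.6013 × 1 = 24.35 kips.
n ≥ 178 / 24.35 = 7.309 → use 8 bolts.

8 bolts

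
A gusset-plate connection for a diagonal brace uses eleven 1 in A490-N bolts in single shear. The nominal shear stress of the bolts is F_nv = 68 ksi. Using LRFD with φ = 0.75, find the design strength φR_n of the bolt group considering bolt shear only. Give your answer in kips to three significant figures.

441 kips

A_b = π × 1² / 4 = 0.7854 in².
R_n = F_nv · A_b · n · n_s = 68 × 0.7854 × 11 × 1 = 587.5 kips.
Design strength φR_n = 0.75 × 587.5 = 441 kips.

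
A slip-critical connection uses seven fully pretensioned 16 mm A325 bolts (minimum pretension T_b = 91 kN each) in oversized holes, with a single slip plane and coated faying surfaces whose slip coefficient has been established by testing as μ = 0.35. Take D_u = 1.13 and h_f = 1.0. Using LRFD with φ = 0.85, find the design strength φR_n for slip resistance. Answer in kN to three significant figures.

214 kN

R_n = μ · D_u · h_f · T_b · n_s · n_b = 0.35 × 1.13 × 1.0 × 91 × 1 × 7 = 251.9 kN.
Design strength φR_n = 0.85 × 251.9 = 214 kN.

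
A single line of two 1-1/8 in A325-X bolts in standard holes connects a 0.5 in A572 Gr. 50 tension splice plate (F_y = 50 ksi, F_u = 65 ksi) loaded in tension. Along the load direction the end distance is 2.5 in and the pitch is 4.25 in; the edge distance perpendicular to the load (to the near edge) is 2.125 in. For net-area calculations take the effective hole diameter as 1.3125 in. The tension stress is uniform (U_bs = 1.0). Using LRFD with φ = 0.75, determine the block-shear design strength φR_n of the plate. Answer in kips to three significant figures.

Shear plane L_v = 2.5 + 1·4.25 = 6.75 in; A_gv = 6.75 × 0.5 = 3.375 in².
A_nv = (6.75 − 1.5·1.3125) × 0.5 = 2.391 in².
A_nt = (2.125 − 0.5·1.3125) × 0.5 = 0.7344 in².
0.6 F_u A_nv = 93.23 kips; 0.6 F_y A_gv = 101.2 kips → shear rupture governs the shear term.
R_n = 93.23 + 1.0 × 65 × 0.7344 = 141 kips.
Design strength φR_n = 0.75 × 141 = 106 kips.

106 kips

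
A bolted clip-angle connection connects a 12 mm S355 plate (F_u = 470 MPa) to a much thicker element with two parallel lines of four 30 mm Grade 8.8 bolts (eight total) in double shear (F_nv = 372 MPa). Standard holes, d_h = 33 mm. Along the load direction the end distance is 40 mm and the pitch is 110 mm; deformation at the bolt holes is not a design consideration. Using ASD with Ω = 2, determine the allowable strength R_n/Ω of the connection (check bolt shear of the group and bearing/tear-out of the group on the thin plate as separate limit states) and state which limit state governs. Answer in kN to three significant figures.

1720 kN (bearing governs)

Bolt shear: A_b = π·30²/4 = 706.9 mm²; R_n = 372 × 706.9 × 8 × 2 / 1000 = 4207 kN → 4207 / 2 = 2100 kN.
Bearing (1.5 l_c t F_u ≤ 3.0 d t F_u): upper limit = 3.0·30·12·470 / 1000 = 507.6 kN.
  Edge l_c = 40 − 33/2 = 23.5 → r_n = 198.8 kN; interior l_c = 110 − 33 = 77 → r_n = 507.6 kN.
  R_n,bearing = 2·198.8 + 6·507.6 = 3443 kN → 3443 / 2 = 1720 kN.
Bearing governs: 1720 kN.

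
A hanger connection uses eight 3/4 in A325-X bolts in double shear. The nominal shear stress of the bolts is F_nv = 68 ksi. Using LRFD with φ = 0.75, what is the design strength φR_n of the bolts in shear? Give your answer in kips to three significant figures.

A_b = π × 0.75² / 4 = 0.4418 in².
R_n = F_nv · A_b · n · n_s = 68 × 0.4418 × 8 × 2 = 480.7 kips.
Design strength φR_n = 0.75 × 480.7 = 360 kips.

360 kips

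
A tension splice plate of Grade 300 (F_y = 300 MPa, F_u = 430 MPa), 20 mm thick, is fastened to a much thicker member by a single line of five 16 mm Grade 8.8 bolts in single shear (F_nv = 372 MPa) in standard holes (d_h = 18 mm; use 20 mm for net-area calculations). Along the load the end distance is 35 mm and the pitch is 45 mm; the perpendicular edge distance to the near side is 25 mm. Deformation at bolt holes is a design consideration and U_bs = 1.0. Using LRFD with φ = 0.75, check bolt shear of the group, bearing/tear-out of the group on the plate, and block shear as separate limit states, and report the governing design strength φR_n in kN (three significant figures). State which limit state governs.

Bolt shear: A_b = π·16²/4 = 201.1 mm²; R_n = 372 × 201.1 × 5 × 1 / 1000 = 374 kN → 0.75 × 374 = 280 kN.
Bearing: edge l_c = 26, r_n = 268.3 kN; interior l_c = 27, r_n = 278.6 kN; R_n = 268.3 + 4·278.6 = 1383 kN → 1040 kN.
Block shear: A_gv = 4300, A_nv = 2500, A_nt = 300 mm²; R_n = min(0.6F_uA_nv, 0.6F_yA_gv) + U_bs·F_u·A_nt = 774 kN → 580 kN.
Bolt shear governs: 280 kN.

280 kN (bolt shear governs)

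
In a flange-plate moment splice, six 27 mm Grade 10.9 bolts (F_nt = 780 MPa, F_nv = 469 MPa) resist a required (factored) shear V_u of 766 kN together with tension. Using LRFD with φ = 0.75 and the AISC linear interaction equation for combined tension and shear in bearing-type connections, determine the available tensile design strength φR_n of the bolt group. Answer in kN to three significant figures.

A_b = π·27²/4 = 572.6 mm²; f_rv = 766 × 1000 / (6 × 572.6) = 223 MPa.
F'_nt = 1.3 F_nt − (F_nt / φF_nv) f_rv = 1.3·780 − (780/(0.75·469))·223 = 519.6 MPa, capped at F_nt → F'_nt = 519.6 MPa.
R_n = F'_nt · A_b · n = 519.6 × 572.6 × 6 / 1000 = 1785 kN.
Design strength φR_n = 0.75 × 1785 = 1340 kN.

1340 kN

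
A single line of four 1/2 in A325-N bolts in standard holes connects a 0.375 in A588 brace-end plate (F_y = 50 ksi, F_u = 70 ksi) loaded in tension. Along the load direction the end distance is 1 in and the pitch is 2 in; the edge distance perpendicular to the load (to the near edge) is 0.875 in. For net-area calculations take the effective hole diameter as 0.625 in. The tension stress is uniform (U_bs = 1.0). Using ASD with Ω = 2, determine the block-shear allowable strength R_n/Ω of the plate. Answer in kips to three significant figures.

Shear plane L_v = 1 + 3·2 = 7 in; A_gv = 7 × 0.375 = 2.625 in².
A_nv = (7 − 3.5·0.625) × 0.375 = 1.805 in².
A_nt = (0.875 − 0.5·0.625) × 0.375 = 0.2109 in².
0.6 F_u A_nv = 75.8 kips; 0.6 F_y A_gv = 78.75 kips → shear rupture governs the shear term.
R_n = 75.8 + 1.0 × 70 × 0.2109 = 90.56 kips.
Allowable strength R_n/Ω = 90.56 / 2 = 45.3 kips.

45.3 kips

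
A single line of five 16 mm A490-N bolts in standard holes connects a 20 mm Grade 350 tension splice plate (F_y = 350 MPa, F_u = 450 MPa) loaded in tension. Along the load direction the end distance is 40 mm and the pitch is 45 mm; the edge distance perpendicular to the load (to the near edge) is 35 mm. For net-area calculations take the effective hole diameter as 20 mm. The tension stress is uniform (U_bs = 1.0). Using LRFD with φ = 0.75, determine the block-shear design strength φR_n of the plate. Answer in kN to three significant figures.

695 kN

Shear plane L_v = 40 + 4·45 = 220 mm; A_gv = 220 × 20 = 4400 mm².
A_nv = (220 − 4.5·20) × 20 = 2600 mm².
A_nt = (35 − 0.5·20) × 20 = 500 mm².
0.6 F_u A_nv = 702 kN; 0.6 F_y A_gv = 924 kN → shear rupture governs the shear term.
R_n = 702 + 1.0 × 450 × 500 / 1000 = 927 kN.
Design strength φR_n = 0.75 × 927 = 695 kN.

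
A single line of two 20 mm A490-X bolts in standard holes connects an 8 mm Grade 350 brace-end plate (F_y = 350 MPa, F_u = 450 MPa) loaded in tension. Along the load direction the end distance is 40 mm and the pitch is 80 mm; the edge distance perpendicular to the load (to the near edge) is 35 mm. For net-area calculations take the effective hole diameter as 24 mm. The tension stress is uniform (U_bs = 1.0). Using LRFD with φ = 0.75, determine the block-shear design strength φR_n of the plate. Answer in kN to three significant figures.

198 kN

Shear plane L_v = 40 + 1·80 = 120 mm; A_gv = 120 × 8 = 960 mm².
A_nv = (120 − 1.5·24) × 8 = 672 mm².
A_nt = (35 − 0.5·24) × 8 = 184 mm².
0.6 F_u A_nv = 181.4 kN; 0.6 F_y A_gv = 201.6 kN → shear rupture governs the shear term.
R_n = 181.4 + 1.0 × 450 × 184 / 1000 = 264.2 kN.
Design strength φR_n = 0.75 × 264.2 = 198 kN.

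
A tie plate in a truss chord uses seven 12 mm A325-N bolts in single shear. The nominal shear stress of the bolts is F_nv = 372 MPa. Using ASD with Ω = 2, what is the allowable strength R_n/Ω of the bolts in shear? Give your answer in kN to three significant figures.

147 kN

A_b = π × 12² / 4 = 113.1 mm².
R_n = F_nv · A_b · n · n_s = 372 × 113.1 × 7 × 1 / 1000 = 294.5 kN.
Allowable strength R_n/Ω = 294.5 / 2 = 147 kN.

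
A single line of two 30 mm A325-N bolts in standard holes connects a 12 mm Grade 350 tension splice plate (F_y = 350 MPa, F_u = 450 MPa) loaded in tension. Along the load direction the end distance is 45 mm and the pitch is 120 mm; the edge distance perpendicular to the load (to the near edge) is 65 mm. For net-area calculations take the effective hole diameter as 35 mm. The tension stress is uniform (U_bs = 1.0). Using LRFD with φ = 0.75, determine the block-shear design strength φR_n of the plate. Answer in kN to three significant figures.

Shear plane L_v = 45 + 1·120 = 165 mm; A_gv = 165 × 12 = 1980 mm².
A_nv = (165 − 1.5·35) × 12 = 1350 mm².
A_nt = (65 − 0.5·35) × 12 = 570 mm².
0.6 F_u A_nv = 364.5 kN; 0.6 F_y A_gv = 415.8 kN → shear rupture governs the shear term.
R_n = 364.5 + 1.0 × 450 × 570 / 1000 = 621 kN.
Design strength φR_n = 0.75 × 621 = 466 kN.

466 kN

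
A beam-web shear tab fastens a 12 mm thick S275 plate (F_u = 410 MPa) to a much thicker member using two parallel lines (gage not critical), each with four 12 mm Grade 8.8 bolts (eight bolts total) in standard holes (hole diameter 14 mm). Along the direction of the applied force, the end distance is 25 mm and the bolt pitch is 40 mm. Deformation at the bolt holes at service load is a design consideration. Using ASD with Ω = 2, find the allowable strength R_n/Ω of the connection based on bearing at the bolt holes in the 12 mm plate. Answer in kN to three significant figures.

531 kN

Per bolt r_n = 1.2 l_c t F_u ≤ 2.4 d t F_u; upper limit = 2.4 × 12 × 12 × 410 / 1000 = 141.7 kN.
Edge bolt: l_c = 25 − 14/2 = 18 mm → 1.2 × 18 × 12 × 410 / 1000 = 106.3 → r_n = 106.3 kN.
Interior bolts: l_c = 40 − 14 = 26 mm → 1.2 × 26 × 12 × 410 / 1000 = 153.5 → r_n = 141.7 kN.
R_n = 2 × 106.3 + 6 × 141.7 = 1063 kN.
Allowable strength R_n/Ω = 1063 / 2 = 531 kN.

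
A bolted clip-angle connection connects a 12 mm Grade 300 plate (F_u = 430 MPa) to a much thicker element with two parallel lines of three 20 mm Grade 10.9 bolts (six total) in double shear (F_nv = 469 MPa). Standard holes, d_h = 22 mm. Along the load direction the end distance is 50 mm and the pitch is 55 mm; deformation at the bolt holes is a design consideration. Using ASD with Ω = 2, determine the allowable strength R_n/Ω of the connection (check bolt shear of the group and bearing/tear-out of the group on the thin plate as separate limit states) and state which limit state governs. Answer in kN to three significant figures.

650 kN (bearing governs)

Bolt shear: A_b = π·20²/4 = 314.2 mm²; R_n = 469 × 314.2 × 6 × 2 / 1000 = 1768 kN → 1768 / 2 = 884 kN.
Bearing (1.2 l_c t F_u ≤ 2.4 d t F_u): upper limit = 2.4·20·12·430 / 1000 = 247.7 kN.
  Edge l_c = 50 − 22/2 = 39 → r_n = 241.5 kN; interior l_c = 55 − 22 = 33 → r_n = 204.3 kN.
  R_n,bearing = 2·241.5 + 4·204.3 = 1300 kN → 1300 / 2 = 650 kN.
Bearing governs: 650 kN.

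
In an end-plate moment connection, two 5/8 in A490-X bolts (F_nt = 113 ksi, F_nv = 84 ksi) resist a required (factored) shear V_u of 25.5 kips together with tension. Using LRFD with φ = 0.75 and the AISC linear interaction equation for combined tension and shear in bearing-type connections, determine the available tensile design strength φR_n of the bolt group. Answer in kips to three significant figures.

A_b = π·0.625²/4 = 0.3068 in²; f_rv = 25.5 / (2 × 0.3068) = 41.56 ksi.
F'_nt = 1.3 F_nt − (F_nt / φF_nv) f_rv = 1.3·113 − (113/(0.75·84))·41.56 = 72.36 ksi, capped at F_nt → F'_nt = 72.36 ksi.
R_n = F'_nt · A_b · n = 72.36 × 0.3068 × 2 = 44.4 kips.
Design strength φR_n = 0.75 × 44.4 = 33.3 kips.

33.3 kips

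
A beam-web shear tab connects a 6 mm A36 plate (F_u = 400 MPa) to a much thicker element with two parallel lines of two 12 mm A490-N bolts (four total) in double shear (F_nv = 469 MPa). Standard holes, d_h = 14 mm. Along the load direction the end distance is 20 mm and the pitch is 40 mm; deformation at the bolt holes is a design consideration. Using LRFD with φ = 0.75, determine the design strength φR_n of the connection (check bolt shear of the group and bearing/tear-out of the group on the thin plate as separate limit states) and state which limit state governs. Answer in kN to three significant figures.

Bolt shear: A_b = π·12²/4 = 113.1 mm²; R_n = 469 × 113.1 × 4 × 2 / 1000 = 424.3 kN → 0.75 × 424.3 = 318 kN.
Bearing (1.2 l_c t F_u ≤ 2.4 d t F_u): upper limit = 2.4·12·6·400 / 1000 = 69.12 kN.
  Edge l_c = 20 − 14/2 = 13 → r_n = 37.44 kN; interior l_c = 40 − 14 = 26 → r_n = 69.12 kN.
  R_n,bearing = 2·37.44 + 2·69.12 = 213.1 kN → 0.75 × 213.1 = 160 kN.
Bearing governs: 160 kN.

160 kN (bearing governs)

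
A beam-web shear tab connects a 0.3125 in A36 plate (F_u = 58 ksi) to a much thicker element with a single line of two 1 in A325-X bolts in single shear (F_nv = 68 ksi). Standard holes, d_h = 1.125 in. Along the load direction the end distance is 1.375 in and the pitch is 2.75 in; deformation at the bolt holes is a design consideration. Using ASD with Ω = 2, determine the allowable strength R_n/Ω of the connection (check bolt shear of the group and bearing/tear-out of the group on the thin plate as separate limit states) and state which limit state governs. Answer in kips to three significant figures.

Bolt shear: A_b = π·1²/4 = 0.7854 in²; R_n = 68 × 0.7854 × 2 × 1 = 106.8 kips → 106.8 / 2 = 53.4 kips.
Bearing (1.2 l_c t F_u ≤ 2.4 d t F_u): upper limit = 2.4·1·0.3125·58 = 43.5 kips.
  Edge l_c = 1.375 − 1.125/2 = 0.8125 → r_n = 17.67 kips; interior l_c = 2.75 − 1.125 = 1.625 → r_n = 35.34 kips.
  R_n,bearing = 1·17.67 + 1·35.34 = 53.02 kips → 53.02 / 2 = 26.5 kips.
Bearing governs: 26.5 kips.

26.5 kips (bearing governs)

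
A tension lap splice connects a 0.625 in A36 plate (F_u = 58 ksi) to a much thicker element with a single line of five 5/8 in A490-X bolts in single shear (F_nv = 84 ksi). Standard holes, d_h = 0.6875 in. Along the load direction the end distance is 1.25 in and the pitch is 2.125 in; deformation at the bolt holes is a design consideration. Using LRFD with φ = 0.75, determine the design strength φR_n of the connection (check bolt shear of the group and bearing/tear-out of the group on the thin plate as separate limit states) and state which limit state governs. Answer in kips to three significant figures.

Bolt shear: A_b = π·0.625²/4 = 0.3068 in²; R_n = 84 × 0.3068 × 5 × 1 = 128.9 kips → 0.75 × 128.9 = 96.6 kips.
Bearing (1.2 l_c t F_u ≤ 2.4 d t F_u): upper limit = 2.4·0.625·0.625·58 = 54.38 kips.
  Edge l_c = 1.25 − 0.6875/2 = 0.9062 → r_n = 39.42 kips; interior l_c = 2.125 − 0.6875 = 1.438 → r_n = 54.38 kips.
  R_n,bearing = 1·39.42 + 4·54.38 = 256.9 kips → 0.75 × 256.9 = 193 kips.
Bolt shear governs: 96.6 kips.

96.6 kips (bolt shear governs)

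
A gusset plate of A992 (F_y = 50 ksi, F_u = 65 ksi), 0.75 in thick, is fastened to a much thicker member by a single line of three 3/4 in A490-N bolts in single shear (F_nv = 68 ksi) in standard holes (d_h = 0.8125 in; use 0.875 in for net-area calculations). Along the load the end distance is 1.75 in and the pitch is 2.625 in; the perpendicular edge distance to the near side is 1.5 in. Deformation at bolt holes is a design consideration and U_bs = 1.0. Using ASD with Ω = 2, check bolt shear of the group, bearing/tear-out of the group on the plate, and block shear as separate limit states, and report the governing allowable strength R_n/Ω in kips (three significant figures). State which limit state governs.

45.1 kips (bolt shear governs)

Bolt shear: A_b = π·0.75²/4 = 0.4418 in²; R_n = 68 × 0.4418 × 3 × 1 = 90.12 kips → 90.12 / 2 = 45.1 kips.
Bearing: edge l_c = 1.344, r_n = 78.61 kips; interior l_c = 1.812, r_n = 87.75 kips; R_n = 78.61 + 2·87.75 = 254.1 kips → 127 kips.
Block shear: A_gv = 5.25, A_nv = 3.609, A_nt = 0.7969 in²; R_n = min(0.6F_uA_nv, 0.6F_yA_gv) + U_bs·F_u·A_nt = 192.6 kips → 96.3 kips.
Bolt shear governs: 45.1 kips.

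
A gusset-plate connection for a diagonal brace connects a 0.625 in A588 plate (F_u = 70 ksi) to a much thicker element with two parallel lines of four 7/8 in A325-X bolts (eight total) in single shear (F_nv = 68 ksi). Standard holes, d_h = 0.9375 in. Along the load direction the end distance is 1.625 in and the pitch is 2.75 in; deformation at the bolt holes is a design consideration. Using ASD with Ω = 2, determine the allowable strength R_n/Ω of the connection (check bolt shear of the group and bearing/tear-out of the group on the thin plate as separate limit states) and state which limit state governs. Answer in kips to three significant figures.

164 kips (bolt shear governs)

Bolt shear: A_b = π·0.875²/4 = 0.6013 in²; R_n = 68 × 0.6013 × 8 × 1 = 327.1 kips → 327.1 / 2 = 164 kips.
Bearing (1.2 l_c t F_u ≤ 2.4 d t F_u): upper limit = 2.4·0.875·0.625·70 = 91.88 kips.
  Edge l_c = 1.625 − 0.9375/2 = 1.156 → r_n = 60.7 kips; interior l_c = 2.75 − 0.9375 = 1.812 → r_n = 91.88 kips.
  R_n,bearing = 2·60.7 + 6·91.88 = 672.7 kips → 672.7 / 2 = 336 kips.
Bolt shear governs: 164 kips.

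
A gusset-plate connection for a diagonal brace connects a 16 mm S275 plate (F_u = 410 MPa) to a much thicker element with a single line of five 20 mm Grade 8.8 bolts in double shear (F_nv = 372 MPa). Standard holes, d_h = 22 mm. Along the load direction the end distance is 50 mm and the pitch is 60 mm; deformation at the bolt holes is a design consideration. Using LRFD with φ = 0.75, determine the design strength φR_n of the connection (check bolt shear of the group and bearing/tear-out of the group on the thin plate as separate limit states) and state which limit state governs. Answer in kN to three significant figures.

Bolt shear: A_b = π·20²/4 = 314.2 mm²; R_n = 372 × 314.2 × 5 × 2 / 1000 = 1169 kN → 0.75 × 1169 = 877 kN.
Bearing (1.2 l_c t F_u ≤ 2.4 d t F_u): upper limit = 2.4·20·16·410 / 1000 = 314.9 kN.
  Edge l_c = 50 − 22/2 = 39 → r_n = 307 kN; interior l_c = 60 − 22 = 38 → r_n = 299.1 kN.
  R_n,bearing = 1·307 + 4·299.1 = 1504 kN → 0.75 × 1504 = 1130 kN.
Bolt shear governs: 877 kN.

877 kN (bolt shear governs)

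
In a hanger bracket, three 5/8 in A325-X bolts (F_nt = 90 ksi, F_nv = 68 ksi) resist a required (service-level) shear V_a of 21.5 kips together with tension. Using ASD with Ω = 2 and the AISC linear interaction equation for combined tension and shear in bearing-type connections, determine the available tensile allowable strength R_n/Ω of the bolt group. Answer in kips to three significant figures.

A_b = π·0.625²/4 = 0.3068 in²; f_rv = 21.5 / (3 × 0.3068) = 23.36 ksi.
F'_nt = 1.3 F_nt − (Ω F_nt / F_nv) f_rv = 1.3·90 − (2·90/68)·23.36 = 55.17 ksi, capped at F_nt → F'_nt = 55.17 ksi.
R_n = F'_nt · A_b · n = 55.17 × 0.3068 × 3 = 50.77 kips.
Allowable strength R_n/Ω = 50.77 / 2 = 25.4 kips.

25.4 kips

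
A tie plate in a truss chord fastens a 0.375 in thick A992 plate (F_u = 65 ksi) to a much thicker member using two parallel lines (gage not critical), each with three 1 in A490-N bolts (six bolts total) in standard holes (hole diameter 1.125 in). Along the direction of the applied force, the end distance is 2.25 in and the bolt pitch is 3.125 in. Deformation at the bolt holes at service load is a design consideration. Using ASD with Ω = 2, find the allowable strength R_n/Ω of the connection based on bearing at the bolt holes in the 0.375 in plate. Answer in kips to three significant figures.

Per bolt r_n = 1.2 l_c t F_u ≤ 2.4 d t F_u; upper limit = 2.4 × 1 × 0.375 × 65 = 58.5 kips.
Edge bolt: l_c = 2.25 − 1.125/2 = 1.688 in → 1.2 × 1.688 × 0.375 × 65 = 49.36 → r_n = 49.36 kips.
Interior bolts: l_c = 3.125 − 1.125 = 2 in → 1.2 × 2 × 0.375 × 65 = 58.5 → r_n = 58.5 kips.
R_n = 2 × 49.36 + 4 × 58.5 = 332.7 kips.
Allowable strength R_n/Ω = 332.7 / 2 = 166 kips.

166 kips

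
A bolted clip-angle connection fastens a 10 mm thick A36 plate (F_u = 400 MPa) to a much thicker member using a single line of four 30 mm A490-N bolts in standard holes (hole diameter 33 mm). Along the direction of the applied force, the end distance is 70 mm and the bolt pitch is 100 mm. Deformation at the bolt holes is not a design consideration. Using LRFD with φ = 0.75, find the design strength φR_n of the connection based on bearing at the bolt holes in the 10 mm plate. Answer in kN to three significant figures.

Per bolt r_n = 1.5 l_c t F_u ≤ 3.0 d t F_u; upper limit = 3.0 × 30 × 10 × 400 / 1000 = 360 kN.
Edge bolt: l_c = 70 − 33/2 = 53.5 mm → 1.5 × 53.5 × 10 × 400 / 1000 = 321 → r_n = 321 kN.
Interior bolts: l_c = 100 − 33 = 67 mm → 1.5 × 67 × 10 × 400 / 1000 = 402 → r_n = 360 kN.
R_n = 1 × 321 + 3 × 360 = 1401 kN.
Design strength φR_n = 0.75 × 1401 = 1050 kN.

1050 kN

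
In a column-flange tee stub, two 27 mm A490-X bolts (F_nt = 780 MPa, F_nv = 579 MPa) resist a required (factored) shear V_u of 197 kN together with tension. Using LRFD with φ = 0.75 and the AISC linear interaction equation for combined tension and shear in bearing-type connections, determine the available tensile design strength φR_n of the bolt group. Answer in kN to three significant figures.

A_b = π·27²/4 = 572.6 mm²; f_rv = 197 × 1000 / (2 × 572.6) = 172 MPa.
F'_nt = 1.3 F_nt − (F_nt / φF_nv) f_rv = 1.3·780 − (780/(0.75·579))·172 = 705 MPa, capped at F_nt → F'_nt = 705 MPa.
R_n = F'_nt · A_b · n = 705 × 572.6 × 2 / 1000 = 807.3 kN.
Design strength φR_n = 0.75 × 807.3 = 605 kN.

605 kN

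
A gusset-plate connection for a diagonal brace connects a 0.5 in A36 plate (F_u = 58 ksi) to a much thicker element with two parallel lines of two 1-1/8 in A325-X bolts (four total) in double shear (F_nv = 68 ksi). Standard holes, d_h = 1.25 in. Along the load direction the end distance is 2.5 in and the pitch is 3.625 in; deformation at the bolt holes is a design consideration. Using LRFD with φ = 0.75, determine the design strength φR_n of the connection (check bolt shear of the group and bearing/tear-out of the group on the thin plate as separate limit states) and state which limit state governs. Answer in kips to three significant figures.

215 kips (bearing governs)

Bolt shear: A_b = π·1.125²/4 = 0.994 in²; R_n = 68 × 0.994 × 4 × 2 = 540.7 kips → 0.75 × 540.7 = 406 kips.
Bearing (1.2 l_c t F_u ≤ 2.4 d t F_u): upper limit = 2.4·1.125·0.5·58 = 78.3 kips.
  Edge l_c = 2.5 − 1.25/2 = 1.875 → r_n = 65.25 kips; interior l_c = 3.625 − 1.25 = 2.375 → r_n = 78.3 kips.
  R_n,bearing = 2·65.25 + 2·78.3 = 287.1 kips → 0.75 × 287.1 = 215 kips.
Bearing governs: 215 kips.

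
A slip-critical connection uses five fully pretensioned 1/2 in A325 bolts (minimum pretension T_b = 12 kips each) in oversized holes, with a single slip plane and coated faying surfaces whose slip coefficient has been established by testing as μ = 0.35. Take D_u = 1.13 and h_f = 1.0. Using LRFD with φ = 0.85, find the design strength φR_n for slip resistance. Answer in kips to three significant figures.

R_n = μ · D_u · h_f · T_b · n_s · n_b = 0.35 × 1.13 × 1.0 × 12 × 1 × 5 = 23.73 kips.
Design strength φR_n = 0.85 × 23.73 = 20.2 kips.

20.2 kips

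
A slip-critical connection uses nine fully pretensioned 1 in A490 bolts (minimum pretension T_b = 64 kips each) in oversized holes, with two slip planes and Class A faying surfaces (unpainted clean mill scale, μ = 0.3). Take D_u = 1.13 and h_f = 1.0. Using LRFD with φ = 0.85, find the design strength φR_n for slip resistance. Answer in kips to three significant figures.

R_n = μ · D_u · h_f · T_b · n_s · n_b = 0.3 × 1.13 × 1.0 × 64 × 2 × 9 = 390.5 kips.
Design strength φR_n = 0.85 × 390.5 = 332 kips.

332 kips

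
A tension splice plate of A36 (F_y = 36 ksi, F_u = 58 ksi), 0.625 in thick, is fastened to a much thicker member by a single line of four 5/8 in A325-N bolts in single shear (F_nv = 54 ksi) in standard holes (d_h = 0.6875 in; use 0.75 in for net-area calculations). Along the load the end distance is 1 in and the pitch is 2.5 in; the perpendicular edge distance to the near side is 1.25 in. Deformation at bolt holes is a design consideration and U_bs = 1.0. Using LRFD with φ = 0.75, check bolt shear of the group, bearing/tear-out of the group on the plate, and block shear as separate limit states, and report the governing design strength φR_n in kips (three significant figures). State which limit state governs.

49.7 kips (bolt shear governs)

Bolt shear: A_b = π·0.625²/4 = 0.3068 in²; R_n = 54 × 0.3068 × 4 × 1 = 66.27 kips → 0.75 × 66.27 = 49.7 kips.
Bearing: edge l_c = 0.6562, r_n = 28.55 kips; interior l_c = 1.812, r_n = 54.38 kips; R_n = 28.55 + 3·54.38 = 191.7 kips → 144 kips.
Block shear: A_gv = 5.312, A_nv = 3.672, A_nt = 0.5469 in²; R_n = min(0.6F_uA_nv, 0.6F_yA_gv) + U_bs·F_u·A_nt = 146.5 kips → 110 kips.
Bolt shear governs: 49.7 kips.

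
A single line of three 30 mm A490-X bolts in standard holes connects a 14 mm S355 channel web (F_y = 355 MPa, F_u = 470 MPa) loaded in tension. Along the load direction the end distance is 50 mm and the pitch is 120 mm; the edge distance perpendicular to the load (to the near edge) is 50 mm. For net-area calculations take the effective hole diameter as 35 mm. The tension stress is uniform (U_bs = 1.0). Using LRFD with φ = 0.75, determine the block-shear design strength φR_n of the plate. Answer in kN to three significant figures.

Shear plane L_v = 50 + 2·120 = 290 mm; A_gv = 290 × 14 = 4060 mm².
A_nv = (290 − 2.5·35) × 14 = 2835 mm².
A_nt = (50 − 0.5·35) × 14 = 455 mm².
0.6 F_u A_nv = 799.5 kN; 0.6 F_y A_gv = 864.8 kN → shear rupture governs the shear term.
R_n = 799.5 + 1.0 × 470 × 455 / 1000 = 1013 kN.
Design strength φR_n = 0.75 × 1013 = 760 kN.

760 kN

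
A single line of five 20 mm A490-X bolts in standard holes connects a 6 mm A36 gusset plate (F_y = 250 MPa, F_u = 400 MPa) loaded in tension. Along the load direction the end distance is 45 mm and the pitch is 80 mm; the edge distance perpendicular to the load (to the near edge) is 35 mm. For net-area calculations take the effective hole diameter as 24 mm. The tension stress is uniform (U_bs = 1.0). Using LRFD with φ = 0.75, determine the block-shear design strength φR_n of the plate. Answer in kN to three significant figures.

288 kN

Shear plane L_v = 45 + 4·80 = 365 mm; A_gv = 365 × 6 = 2190 mm².
A_nv = (365 − 4.5·24) × 6 = 1542 mm².
A_nt = (35 − 0.5·24) × 6 = 138 mm².
0.6 F_u A_nv = 370.1 kN; 0.6 F_y A_gv = 328.5 kN → shear yielding governs the shear term.
R_n = 328.5 + 1.0 × 400 × 138 / 1000 = 383.7 kN.
Design strength φR_n = 0.75 × 383.7 = 288 kN.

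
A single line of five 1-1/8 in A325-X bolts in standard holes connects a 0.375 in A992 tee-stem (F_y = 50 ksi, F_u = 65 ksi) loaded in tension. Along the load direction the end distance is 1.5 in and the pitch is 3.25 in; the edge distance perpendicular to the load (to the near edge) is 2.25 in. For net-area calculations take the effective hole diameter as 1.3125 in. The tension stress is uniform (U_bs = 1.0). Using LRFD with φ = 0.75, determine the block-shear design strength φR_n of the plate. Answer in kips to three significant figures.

Shear plane L_v = 1.5 + 4·3.25 = 14.5 in; A_gv = 14.5 × 0.375 = 5.438 in².
A_nv = (14.5 − 4.5·1.3125) × 0.375 = 3.223 in².
A_nt = (2.25 − 0.5·1.3125) × 0.375 = 0.5977 in².
0.6 F_u A_nv = 125.7 kips; 0.6 F_y A_gv = 163.1 kips → shear rupture governs the shear term.
R_n = 125.7 + 1.0 × 65 × 0.5977 = 164.5 kips.
Design strength φR_n = 0.75 × 164.5 = 123 kips.

123 kips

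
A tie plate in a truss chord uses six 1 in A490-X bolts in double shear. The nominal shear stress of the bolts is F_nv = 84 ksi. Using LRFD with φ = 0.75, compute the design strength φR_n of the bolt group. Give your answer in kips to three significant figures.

594 kips

A_b = π × 1² / 4 = 0.7854 in².
R_n = F_nv · A_b · n · n_s = 84 × 0.7854 × 6 × 2 = 791.7 kips.
Design strength φR_n = 0.75 × 791.7 = 594 kips.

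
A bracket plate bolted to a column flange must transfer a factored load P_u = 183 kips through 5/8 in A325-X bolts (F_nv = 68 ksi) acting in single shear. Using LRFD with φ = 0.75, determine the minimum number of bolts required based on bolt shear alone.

A_b = π·0.625²/4 = 0.3068 in².
Per-bolt design strength φR_n = 0.75 × 68 × 0.3068 × 1 = 15.65 kips.
n ≥ 183 / 15.65 = 11.7 → use 12 bolts.

12 bolts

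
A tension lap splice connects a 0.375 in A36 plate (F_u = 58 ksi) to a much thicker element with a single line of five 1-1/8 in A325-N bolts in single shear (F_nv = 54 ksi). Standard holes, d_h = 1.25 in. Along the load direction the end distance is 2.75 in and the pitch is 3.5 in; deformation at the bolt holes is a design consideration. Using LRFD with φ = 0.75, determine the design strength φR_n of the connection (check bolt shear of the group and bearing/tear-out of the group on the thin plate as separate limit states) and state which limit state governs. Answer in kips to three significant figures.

201 kips (bolt shear governs)

Bolt shear: A_b = π·1.125²/4 = 0.994 in²; R_n = 54 × 0.994 × 5 × 1 = 268.4 kips → 0.75 × 268.4 = 201 kips.
Bearing (1.2 l_c t F_u ≤ 2.4 d t F_u): upper limit = 2.4·1.125·0.375·58 = 58.72 kips.
  Edge l_c = 2.75 − 1.25/2 = 2.125 → r_n = 55.46 kips; interior l_c = 3.5 − 1.25 = 2.25 → r_n = 58.72 kips.
  R_n,bearing = 1·55.46 + 4·58.72 = 290.4 kips → 0.75 × 290.4 = 218 kips.
Bolt shear governs: 201 kips.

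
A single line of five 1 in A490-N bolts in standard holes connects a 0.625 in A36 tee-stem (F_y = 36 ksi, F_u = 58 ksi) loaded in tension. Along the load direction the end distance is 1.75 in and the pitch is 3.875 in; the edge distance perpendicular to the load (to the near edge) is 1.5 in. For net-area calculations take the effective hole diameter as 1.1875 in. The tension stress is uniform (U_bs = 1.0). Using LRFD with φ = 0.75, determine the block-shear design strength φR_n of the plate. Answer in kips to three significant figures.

199 kips

Shear plane L_v = 1.75 + 4·3.875 = 17.25 in; A_gv = 17.25 × 0.625 = 10.78 in².
A_nv = (17.25 − 4.5·1.1875) × 0.625 = 7.441 in².
A_nt = (1.5 − 0.5·1.1875) × 0.625 = 0.5664 in².
0.6 F_u A_nv = 259 kips; 0.6 F_y A_gv = 232.9 kips → shear yielding governs the shear term.
R_n = 232.9 + 1.0 × 58 × 0.5664 = 265.7 kips.
Design strength φR_n = 0.75 × 265.7 = 199 kips.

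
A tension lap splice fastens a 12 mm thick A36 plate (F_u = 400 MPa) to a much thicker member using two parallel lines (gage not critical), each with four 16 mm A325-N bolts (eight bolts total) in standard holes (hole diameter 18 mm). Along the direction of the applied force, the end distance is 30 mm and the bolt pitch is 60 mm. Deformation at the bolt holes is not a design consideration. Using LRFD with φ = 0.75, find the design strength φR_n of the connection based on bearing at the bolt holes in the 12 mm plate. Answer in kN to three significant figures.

1260 kN

Per bolt r_n = 1.5 l_c t F_u ≤ 3.0 d t F_u; upper limit = 3.0 × 16 × 12 × 400 / 1000 = 230.4 kN.
Edge bolt: l_c = 30 − 18/2 = 21 mm → 1.5 × 21 × 12 × 400 / 1000 = 151.2 → r_n = 151.2 kN.
Interior bolts: l_c = 60 − 18 = 42 mm → 1.5 × 42 × 12 × 400 / 1000 = 302.4 → r_n = 230.4 kN.
R_n = 2 × 151.2 + 6 × 230.4 = 1685 kN.
Design strength φR_n = 0.75 × 1685 = 1260 kN.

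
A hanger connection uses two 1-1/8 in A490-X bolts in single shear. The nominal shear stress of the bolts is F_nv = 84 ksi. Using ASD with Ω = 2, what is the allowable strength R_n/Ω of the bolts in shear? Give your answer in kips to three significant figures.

A_b = π × 1.125² / 4 = 0.994 in².
R_n = F_nv · A_b · n · n_s = 84 × 0.994 × 2 × 1 = 167 kips.
Allowable strength R_n/Ω = 167 / 2 = 83.5 kips.

83.5 kips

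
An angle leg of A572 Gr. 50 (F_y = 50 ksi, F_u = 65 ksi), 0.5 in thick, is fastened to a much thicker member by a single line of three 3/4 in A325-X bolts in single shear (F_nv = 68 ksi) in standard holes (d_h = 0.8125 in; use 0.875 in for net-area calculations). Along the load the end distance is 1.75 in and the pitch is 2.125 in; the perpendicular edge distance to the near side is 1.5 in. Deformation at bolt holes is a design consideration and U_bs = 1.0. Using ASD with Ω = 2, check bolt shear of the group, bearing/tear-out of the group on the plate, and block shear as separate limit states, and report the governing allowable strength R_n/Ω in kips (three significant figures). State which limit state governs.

Bolt shear: A_b = π·0.75²/4 = 0.4418 in²; R_n = 68 × 0.4418 × 3 × 1 = 90.12 kips → 90.12 / 2 = 45.1 kips.
Bearing: edge l_c = 1.344, r_n = 52.41 kips; interior l_c = 1.312, r_n = 51.19 kips; R_n = 52.41 + 2·51.19 = 154.8 kips → 77.4 kips.
Block shear: A_gv = 3, A_nv = 1.906, A_nt = 0.5312 in²; R_n = min(0.6F_uA_nv, 0.6F_yA_gv) + U_bs·F_u·A_nt = 108.9 kips → 54.4 kips.
Bolt shear governs: 45.1 kips.

45.1 kips (bolt shear governs)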